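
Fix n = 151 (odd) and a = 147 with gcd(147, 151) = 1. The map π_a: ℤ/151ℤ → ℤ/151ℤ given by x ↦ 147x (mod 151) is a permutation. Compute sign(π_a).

Trace 1: π^k(1) = [1, 147, 16, 87, 105, 33, 19] for k=0..6.
π_147 has 6 disjoint cycles with lengths [30, 30, 30, 30, 30, 1] on {0,…,150}.
6 cycles on 151: each ℓ→(−1)^(ℓ−1), product (−1)^145 = -1.
Via Zolotarev, sign(π_{147}) = (147|151) = -1.

-1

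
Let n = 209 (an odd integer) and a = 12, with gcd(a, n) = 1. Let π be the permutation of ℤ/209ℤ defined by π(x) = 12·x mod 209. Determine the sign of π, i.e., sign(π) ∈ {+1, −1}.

Trace 56: π^k(56) = [56, 45, 122, 1, 12, 144] for k=0..5.
π_12 has 44 disjoint cycles with lengths [6, 6, 6, 6, 6, 6, 6, 6, 6, 6, 6, 6, 6, 6, 6, 6, 6, 6, 6, 6, 6, 6, 6, 6, 6, 6, 6, 6, 6, 6, 6, 6, 6, 1, 1, 1, 1, 1, 1, 1, 1, 1, 1, 1] on {0,…,208}.
n − c = 209 − 44 = 165; sign = (−1)^165 = -1.
Zolotarev: (12|209) = -1, matching the cycle-count sign.

-1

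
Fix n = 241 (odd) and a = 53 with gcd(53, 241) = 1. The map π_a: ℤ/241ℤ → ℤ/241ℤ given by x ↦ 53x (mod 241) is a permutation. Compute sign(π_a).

Trace 24: π^k(24) = [24, 67, 177, 223, 10, 48, 134] for k=0..6.
3 cycles of lengths [120, 120, 1].
sign(π) = (−1)^{n − #cycles} = (−1)^{241−3} = (−1)^238 = +1.
The Jacobi symbol (53|241) = +1 (Zolotarev) agrees.

+1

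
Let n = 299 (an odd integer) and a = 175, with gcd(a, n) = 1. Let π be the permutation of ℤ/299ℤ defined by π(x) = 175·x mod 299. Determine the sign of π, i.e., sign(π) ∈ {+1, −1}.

Orbit of 267 under x↦175x: [267, 81, 122, 121, 245, 118, 19]… (length divides ord_299(175)).
The orbit structure of x ↦ 175x mod 299: 5 orbits of sizes [132, 132, 22, 12, 1].
Σ(ℓ_i−1) = 299−5 = 294; sign = (−1)^294 = +1.

+1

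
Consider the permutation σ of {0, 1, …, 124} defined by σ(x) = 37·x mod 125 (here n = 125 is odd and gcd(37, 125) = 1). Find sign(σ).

Trace 66: π^k(66) = [66, 67, 104, 98, 1, 37, 119] for k=0..6.
4 cycles of lengths [100, 20, 4, 1].
Σ(ℓ_i−1) = 125−4 = 121; sign = (−1)^121 = -1.

-1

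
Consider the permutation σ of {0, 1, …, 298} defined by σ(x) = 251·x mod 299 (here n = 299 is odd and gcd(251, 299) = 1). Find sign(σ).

Trace 194: π^k(194) = [194, 256, 270, 196, 160, 94, 272] for k=0..6.
π_251 has 8 disjoint cycles with lengths [66, 66, 66, 66, 22, 6, 6, 1] on {0,…,298}.
Σ(ℓ_i−1) = 299−8 = 291; sign = (−1)^291 = -1.
Check: (251/299) = -1 by Zolotarev.

-1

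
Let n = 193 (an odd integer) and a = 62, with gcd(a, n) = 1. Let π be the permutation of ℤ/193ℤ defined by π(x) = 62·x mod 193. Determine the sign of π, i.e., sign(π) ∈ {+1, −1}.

Trace 150: π^k(150) = [150, 36, 109, 3, 186, 145, 112] for k=0..6.
Decompose π into cycles: lengths [48, 48, 48, 48, 1] (5 cycles, including the fixed point 0).
n − c = 193 − 5 = 188; sign = (−1)^188 = +1.
(62|193)_J = +1 (Zolotarev's lemma cross-check).

+1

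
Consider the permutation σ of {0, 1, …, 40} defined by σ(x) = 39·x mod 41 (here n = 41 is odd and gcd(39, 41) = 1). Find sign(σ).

+1

Trace 33: π^k(33) = [33, 16, 9, 23, 36, 10, 21] for k=0..6.
The orbit structure of x ↦ 39x mod 41: 3 orbits of sizes [20, 20, 1].
n − c = 41 − 3 = 38; sign = (−1)^38 = +1.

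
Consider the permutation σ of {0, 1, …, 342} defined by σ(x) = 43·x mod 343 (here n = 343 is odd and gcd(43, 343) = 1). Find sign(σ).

Trace 232: π^k(232) = [232, 29, 218, 113, 57, 50, 92] for k=0..6.
Cycle lengths of π_43 on ℤ/343ℤ: [49, 49, 49, 49, 49, 49, 7, 7, 7, 7, 7, 7, 1, 1, 1, 1, 1, 1, 1]; 19 cycles in total.
n − c = 343 − 19 = 324; sign = (−1)^324 = +1.
Check: (43/343) = +1 by Zolotarev.

+1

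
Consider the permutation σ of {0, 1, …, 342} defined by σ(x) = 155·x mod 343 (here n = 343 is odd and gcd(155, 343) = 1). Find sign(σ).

Start at x=155: 155 → 15 → 267 → 225 → 232 → 288 → 50 → … (one orbit).
19 cycles of lengths [49, 49, 49, 49, 49, 49, 7, 7, 7, 7, 7, 7, 1, 1, 1, 1, 1, 1, 1].
sign(π) = (−1)^{n − #cycles} = (−1)^{343−19} = (−1)^324 = +1.

+1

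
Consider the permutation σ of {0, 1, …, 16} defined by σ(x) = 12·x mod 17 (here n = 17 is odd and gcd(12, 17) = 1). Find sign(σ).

-1

Orbit of 9 under x↦12x: [9, 6, 4, 14, 15, 10, 1]… (length divides ord_17(12)).
2 cycles of lengths [16, 1].
n − c = 17 − 2 = 15; sign = (−1)^15 = -1.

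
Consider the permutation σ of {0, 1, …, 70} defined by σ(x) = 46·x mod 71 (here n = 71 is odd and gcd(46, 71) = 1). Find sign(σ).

-1

Start at x=54: 54 → 70 → 25 → 14 → 5 → 17 → 1 → … (one orbit).
π_46 has 8 disjoint cycles with lengths [10, 10, 10, 10, 10, 10, 10, 1] on {0,…,70}.
71 − 8 = 63 transpositions; sign(π) = (−1)^63 = -1.
Zolotarev: (46|71) = -1, matching the cycle-count sign.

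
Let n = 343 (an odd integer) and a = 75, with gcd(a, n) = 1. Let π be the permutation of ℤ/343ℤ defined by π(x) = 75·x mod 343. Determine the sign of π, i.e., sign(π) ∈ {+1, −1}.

-1

Start at x=296: 296 → 248 → 78 → 19 → 53 → 202 → 58 → … (one orbit).
Decompose π into cycles: lengths [294, 42, 6, 1] (4 cycles, including the fixed point 0).
n − c = 343 − 4 = 339; sign = (−1)^339 = -1.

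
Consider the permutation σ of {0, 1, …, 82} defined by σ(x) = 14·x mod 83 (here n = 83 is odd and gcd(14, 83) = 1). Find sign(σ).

Orbit of 52 under x↦14x: [52, 64, 66, 11, 71, 81, 55]… (length divides ord_83(14)).
2 cycles of lengths [82, 1].
2 cycles on 83: each ℓ→(−1)^(ℓ−1), product (−1)^81 = -1.
Zolotarev: (14|83) = -1, matching the cycle-count sign.

-1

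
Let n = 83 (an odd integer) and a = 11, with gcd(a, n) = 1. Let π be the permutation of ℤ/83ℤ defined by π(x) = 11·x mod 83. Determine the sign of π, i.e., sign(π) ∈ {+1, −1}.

Trace 27: π^k(27) = [27, 48, 30, 81, 61, 7, 77] for k=0..6.
Cycle type of π: 41×2 + 1; total 3 cycles.
Σ(ℓ_i−1) = 83−3 = 80; sign = (−1)^80 = +1.
Via Zolotarev, sign(π_{11}) = (11|83) = +1.

+1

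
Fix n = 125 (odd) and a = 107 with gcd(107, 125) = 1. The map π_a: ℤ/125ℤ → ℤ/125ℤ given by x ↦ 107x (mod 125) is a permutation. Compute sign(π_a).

-1

Start at x=18: 18 → 51 → 82 → 24 → 68 → 26 → 32 → … (one orbit).
Decompose π into cycles: lengths [20, 20, 20, 20, 20, 4, 4, 4, 4, 4, 4, 1] (12 cycles, including the fixed point 0).
With 12 cycles on 125 points, sign = (−1)^{125−12} = -1.
Via Zolotarev, sign(π_{107}) = (107|125) = -1.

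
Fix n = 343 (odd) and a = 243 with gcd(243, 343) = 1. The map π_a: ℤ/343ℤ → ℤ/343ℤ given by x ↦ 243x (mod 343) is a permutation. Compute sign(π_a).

-1

Start at x=335: 335 → 114 → 262 → 211 → 166 → 207 → 223 → … (one orbit).
Decompose π into cycles: lengths [294, 42, 6, 1] (4 cycles, including the fixed point 0).
sign(π) = (−1)^{n − #cycles} = (−1)^{343−4} = (−1)^339 = -1.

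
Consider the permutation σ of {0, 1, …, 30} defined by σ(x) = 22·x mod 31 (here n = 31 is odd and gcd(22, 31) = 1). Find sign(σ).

Start at x=2: 2 → 13 → 7 → 30 → 9 → 12 → 16 → … (one orbit).
π_22 has 2 disjoint cycles with lengths [30, 1] on {0,…,30}.
n − c = 31 − 2 = 29; sign = (−1)^29 = -1.
Zolotarev: (22|31) = -1, matching the cycle-count sign.

-1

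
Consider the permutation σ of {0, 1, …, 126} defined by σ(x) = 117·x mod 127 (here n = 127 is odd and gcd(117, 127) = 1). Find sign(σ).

Start at x=76: 76 → 2 → 107 → 73 → 32 → 61 → 25 → … (one orbit).
Cycle lengths of π_117 on ℤ/127ℤ: [21, 21, 21, 21, 21, 21, 1]; 7 cycles in total.
With 7 cycles on 127 points, sign = (−1)^{127−7} = +1.

+1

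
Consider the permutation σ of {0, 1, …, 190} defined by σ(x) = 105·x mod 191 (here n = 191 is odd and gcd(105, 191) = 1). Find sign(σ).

-1

Trace 27: π^k(27) = [27, 161, 97, 62, 16, 152, 107] for k=0..6.
The orbit structure of x ↦ 105x mod 191: 2 orbits of sizes [190, 1].
191 − 2 = 189 transpositions; sign(π) = (−1)^189 = -1.
(105|191)_J = -1 (Zolotarev's lemma cross-check).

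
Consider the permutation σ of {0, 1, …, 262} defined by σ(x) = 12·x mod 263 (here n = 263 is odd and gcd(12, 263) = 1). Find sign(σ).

+1

Trace 98: π^k(98) = [98, 124, 173, 235, 190, 176, 8] for k=0..6.
Decompose π into cycles: lengths [131, 131, 1] (3 cycles, including the fixed point 0).
Σ(ℓ_i−1) = 263−3 = 260; sign = (−1)^260 = +1.
The Jacobi symbol (12|263) = +1 (Zolotarev) agrees.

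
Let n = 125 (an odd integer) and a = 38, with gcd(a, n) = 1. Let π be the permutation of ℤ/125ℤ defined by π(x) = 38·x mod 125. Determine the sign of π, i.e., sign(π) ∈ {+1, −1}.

-1

Trace 38: π^k(38) = [38, 69, 122, 11, 43, 9, 92] for k=0..6.
4 cycles of lengths [100, 20, 4, 1].
125 − 4 = 121 transpositions; sign(π) = (−1)^121 = -1.
The Jacobi symbol (38|125) = -1 (Zolotarev) agrees.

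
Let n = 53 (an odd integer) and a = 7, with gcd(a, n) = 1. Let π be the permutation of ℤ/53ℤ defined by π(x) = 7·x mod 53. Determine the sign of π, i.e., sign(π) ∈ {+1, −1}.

+1

Start at x=9: 9 → 10 → 17 → 13 → 38 → 1 → 7 → … (one orbit).
π_7 has 3 disjoint cycles with lengths [26, 26, 1] on {0,…,52}.
With 3 cycles on 53 points, sign = (−1)^{53−3} = +1.
Zolotarev: (7|53) = +1, matching the cycle-count sign.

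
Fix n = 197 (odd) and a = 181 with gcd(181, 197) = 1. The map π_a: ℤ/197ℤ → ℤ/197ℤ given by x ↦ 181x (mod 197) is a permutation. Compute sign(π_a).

+1

Trace 132: π^k(132) = [132, 55, 105, 93, 88, 168, 70] for k=0..6.
The orbit structure of x ↦ 181x mod 197: 3 orbits of sizes [98, 98, 1].
n − c = 197 − 3 = 194; sign = (−1)^194 = +1.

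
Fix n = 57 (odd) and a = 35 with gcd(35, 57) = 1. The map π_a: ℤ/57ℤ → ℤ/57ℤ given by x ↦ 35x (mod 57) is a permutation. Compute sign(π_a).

-1

Orbit of 25 under x↦35x: [25, 20, 16, 47, 49, 5, 4]… (length divides ord_57(35)).
π_35 has 6 disjoint cycles with lengths [18, 18, 9, 9, 2, 1] on {0,…,56}.
6 cycles on 57: each ℓ→(−1)^(ℓ−1), product (−1)^51 = -1.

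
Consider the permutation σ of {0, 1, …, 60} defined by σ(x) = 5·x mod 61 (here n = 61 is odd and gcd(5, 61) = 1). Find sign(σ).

+1

Trace 5: π^k(5) = [5, 25, 3, 15, 14, 9, 45] for k=0..6.
Cycle lengths of π_5 on ℤ/61ℤ: [30, 30, 1]; 3 cycles in total.
With 3 cycles on 61 points, sign = (−1)^{61−3} = +1.
Zolotarev: (5|61) = +1, matching the cycle-count sign.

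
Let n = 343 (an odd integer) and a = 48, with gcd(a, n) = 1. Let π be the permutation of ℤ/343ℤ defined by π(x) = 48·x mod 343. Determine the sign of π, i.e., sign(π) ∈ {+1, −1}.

-1

Orbit of 48 under x↦48x: [48, 246, 146, 148, 244, 50, 342]… (length divides ord_343(48)).
46 cycles of lengths [14, 14, 14, 14, 14, 14, 14, 14, 14, 14, 14, 14, 14, 14, 14, 14, 14, 14, 14, 14, 14, 2, 2, 2, 2, 2, 2, 2, 2, 2, 2, 2, 2, 2, 2, 2, 2, 2, 2, 2, 2, 2, 2, 2, 2, 1].
With 46 cycles on 343 points, sign = (−1)^{343−46} = -1.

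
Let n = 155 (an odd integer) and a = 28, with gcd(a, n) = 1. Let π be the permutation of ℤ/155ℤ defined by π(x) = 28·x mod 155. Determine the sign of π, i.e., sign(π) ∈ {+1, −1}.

Start at x=38: 38 → 134 → 32 → 121 → 133 → 4 → 112 → … (one orbit).
π_28 has 6 disjoint cycles with lengths [60, 60, 15, 15, 4, 1] on {0,…,154}.
6 cycles on 155: each ℓ→(−1)^(ℓ−1), product (−1)^149 = -1.

-1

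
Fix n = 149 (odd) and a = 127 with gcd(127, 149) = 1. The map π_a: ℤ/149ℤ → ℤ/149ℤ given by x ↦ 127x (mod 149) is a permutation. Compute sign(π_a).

+1

Orbit of 127 under x↦127x: [127, 37, 80, 28, 129, 142, 5]… (length divides ord_149(127)).
Decompose π into cycles: lengths [37, 37, 37, 37, 1] (5 cycles, including the fixed point 0).
With 5 cycles on 149 points, sign = (−1)^{149−5} = +1.
Zolotarev: (127|149) = +1, matching the cycle-count sign.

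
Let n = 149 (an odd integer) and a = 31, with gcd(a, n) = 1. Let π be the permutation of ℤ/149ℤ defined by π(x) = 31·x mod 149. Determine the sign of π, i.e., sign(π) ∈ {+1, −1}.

Trace 39: π^k(39) = [39, 17, 80, 96, 145, 25, 30] for k=0..6.
Decompose π into cycles: lengths [37, 37, 37, 37, 1] (5 cycles, including the fixed point 0).
Σ(ℓ_i−1) = 149−5 = 144; sign = (−1)^144 = +1.

+1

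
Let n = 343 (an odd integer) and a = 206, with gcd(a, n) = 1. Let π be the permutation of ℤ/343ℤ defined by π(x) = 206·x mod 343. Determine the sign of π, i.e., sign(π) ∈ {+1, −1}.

Trace 125: π^k(125) = [125, 25, 5, 1, 206, 247, 118] for k=0..6.
4 cycles of lengths [294, 42, 6, 1].
n − c = 343 − 4 = 339; sign = (−1)^339 = -1.

-1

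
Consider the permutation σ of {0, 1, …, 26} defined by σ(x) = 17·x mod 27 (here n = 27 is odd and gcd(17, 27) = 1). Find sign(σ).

Orbit of 1 under x↦17x: [1, 17, 19, 26, 10, 8]… (length divides ord_27(17)).
π_17 has 8 disjoint cycles with lengths [6, 6, 6, 2, 2, 2, 2, 1] on {0,…,26}.
27 − 8 = 19 transpositions; sign(π) = (−1)^19 = -1.

-1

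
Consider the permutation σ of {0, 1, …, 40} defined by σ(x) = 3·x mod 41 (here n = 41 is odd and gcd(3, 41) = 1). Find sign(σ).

-1

Orbit of 3 under x↦3x: [3, 9, 27, 40, 38, 32, 14]… (length divides ord_41(3)).
The orbit structure of x ↦ 3x mod 41: 6 orbits of sizes [8, 8, 8, 8, 8, 1].
n − c = 41 − 6 = 35; sign = (−1)^35 = -1.
Check: (3/41) = -1 by Zolotarev.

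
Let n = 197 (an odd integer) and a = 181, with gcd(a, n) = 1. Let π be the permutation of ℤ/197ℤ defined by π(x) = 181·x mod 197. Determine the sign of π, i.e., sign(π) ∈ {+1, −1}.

Orbit of 158 under x↦181x: [158, 33, 63, 174, 171, 22, 42]… (length divides ord_197(181)).
Cycle type of π: 98×2 + 1; total 3 cycles.
197 − 3 = 194 transpositions; sign(π) = (−1)^194 = +1.

+1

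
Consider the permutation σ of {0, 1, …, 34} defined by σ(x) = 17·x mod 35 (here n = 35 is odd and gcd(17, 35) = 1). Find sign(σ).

Start at x=9: 9 → 13 → 11 → 12 → 29 → 3 → 16 → … (one orbit).
π_17 has 5 disjoint cycles with lengths [12, 12, 6, 4, 1] on {0,…,34}.
35 − 5 = 30 transpositions; sign(π) = (−1)^30 = +1.
The Jacobi symbol (17|35) = +1 (Zolotarev) agrees.

+1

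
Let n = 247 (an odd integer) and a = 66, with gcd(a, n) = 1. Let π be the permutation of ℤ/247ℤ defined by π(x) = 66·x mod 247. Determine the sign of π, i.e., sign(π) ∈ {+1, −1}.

+1

Orbit of 118 under x↦66x: [118, 131, 1, 66, 157, 235, 196]… (length divides ord_247(66)).
Decompose π into cycles: lengths [9, 9, 9, 9, 9, 9, 9, 9, 9, 9, 9, 9, 9, 9, 9, 9, 9, 9, 9, 9, 9, 9, 9, 9, 9, 9, 1, 1, 1, 1, 1, 1, 1, 1, 1, 1, 1, 1, 1] (39 cycles, including the fixed point 0).
n − c = 247 − 39 = 208; sign = (−1)^208 = +1.
Zolotarev: (66|247) = +1, matching the cycle-count sign.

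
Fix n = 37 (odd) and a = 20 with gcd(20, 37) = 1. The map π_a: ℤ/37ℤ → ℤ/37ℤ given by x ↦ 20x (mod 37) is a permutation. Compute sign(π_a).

-1

Orbit of 35 under x↦20x: [35, 34, 14, 21, 13, 1, 20]… (length divides ord_37(20)).
Cycle type of π: 36 + 1; total 2 cycles.
2 cycles on 37: each ℓ→(−1)^(ℓ−1), product (−1)^35 = -1.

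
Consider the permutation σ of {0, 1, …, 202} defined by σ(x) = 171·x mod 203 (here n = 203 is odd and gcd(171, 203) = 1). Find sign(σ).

+1

Start at x=164: 164 → 30 → 55 → 67 → 89 → 197 → 192 → … (one orbit).
The orbit structure of x ↦ 171x mod 203: 5 orbits of sizes [84, 84, 28, 6, 1].
5 cycles on 203: each ℓ→(−1)^(ℓ−1), product (−1)^198 = +1.
Via Zolotarev, sign(π_{171}) = (171|203) = +1.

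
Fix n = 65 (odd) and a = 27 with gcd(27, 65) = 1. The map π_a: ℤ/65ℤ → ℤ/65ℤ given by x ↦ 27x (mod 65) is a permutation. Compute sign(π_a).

Orbit of 27 under x↦27x: [27, 14, 53, 1]… (length divides ord_65(27)).
Cycle lengths of π_27 on ℤ/65ℤ: [4, 4, 4, 4, 4, 4, 4, 4, 4, 4, 4, 4, 4, 1, 1, 1, 1, 1, 1, 1, 1, 1, 1, 1, 1, 1]; 26 cycles in total.
Σ(ℓ_i−1) = 65−26 = 39; sign = (−1)^39 = -1.

-1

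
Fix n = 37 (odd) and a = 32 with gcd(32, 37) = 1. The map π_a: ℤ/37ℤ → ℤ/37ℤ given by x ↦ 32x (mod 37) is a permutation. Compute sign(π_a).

-1

Trace 24: π^k(24) = [24, 28, 8, 34, 15, 36, 5] for k=0..6.
π_32 has 2 disjoint cycles with lengths [36, 1] on {0,…,36}.
n − c = 37 − 2 = 35; sign = (−1)^35 = -1.
Check: (32/37) = -1 by Zolotarev.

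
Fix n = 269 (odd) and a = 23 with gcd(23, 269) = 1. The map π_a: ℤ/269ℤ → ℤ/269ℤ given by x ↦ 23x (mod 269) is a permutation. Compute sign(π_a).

+1

Orbit of 16 under x↦23x: [16, 99, 125, 185, 220, 218, 172]… (length divides ord_269(23)).
The orbit structure of x ↦ 23x mod 269: 5 orbits of sizes [67, 67, 67, 67, 1].
269 − 5 = 264 transpositions; sign(π) = (−1)^264 = +1.
(23|269)_J = +1 (Zolotarev's lemma cross-check).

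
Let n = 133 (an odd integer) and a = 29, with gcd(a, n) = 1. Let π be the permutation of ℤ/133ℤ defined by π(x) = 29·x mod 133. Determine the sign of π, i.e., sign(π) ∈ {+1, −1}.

-1

Trace 127: π^k(127) = [127, 92, 8, 99, 78, 1, 29] for k=0..6.
π_29 has 14 disjoint cycles with lengths [18, 18, 18, 18, 18, 18, 18, 1, 1, 1, 1, 1, 1, 1] on {0,…,132}.
14 cycles on 133: each ℓ→(−1)^(ℓ−1), product (−1)^119 = -1.
The Jacobi symbol (29|133) = -1 (Zolotarev) agrees.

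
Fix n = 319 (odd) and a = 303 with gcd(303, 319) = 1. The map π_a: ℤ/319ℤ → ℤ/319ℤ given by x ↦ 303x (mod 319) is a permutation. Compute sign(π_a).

Trace 270: π^k(270) = [270, 146, 216, 53, 109, 170, 151] for k=0..6.
Cycle lengths of π_303 on ℤ/319ℤ: [70, 70, 70, 70, 14, 14, 10, 1]; 8 cycles in total.
Σ(ℓ_i−1) = 319−8 = 311; sign = (−1)^311 = -1.
Via Zolotarev, sign(π_{303}) = (303|319) = -1.

-1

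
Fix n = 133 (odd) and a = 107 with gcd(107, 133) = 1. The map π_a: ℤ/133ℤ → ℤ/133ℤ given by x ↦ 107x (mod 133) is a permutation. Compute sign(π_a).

Trace 1: π^k(1) = [1, 107, 11, 113, 121, 46] for k=0..5.
Cycle type of π: 6×21 + 3×2 + 1; total 24 cycles.
133 − 24 = 109 transpositions; sign(π) = (−1)^109 = -1.
Zolotarev: (107|133) = -1, matching the cycle-count sign.

-1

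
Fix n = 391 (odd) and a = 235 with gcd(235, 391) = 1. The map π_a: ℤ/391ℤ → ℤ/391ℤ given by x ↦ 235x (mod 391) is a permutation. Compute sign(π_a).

+1

Trace 225: π^k(225) = [225, 90, 36, 249, 256, 337, 213] for k=0..6.
Cycle type of π: 176×2 + 22 + 16 + 1; total 5 cycles.
5 cycles on 391: each ℓ→(−1)^(ℓ−1), product (−1)^386 = +1.
Zolotarev: (235|391) = +1, matching the cycle-count sign.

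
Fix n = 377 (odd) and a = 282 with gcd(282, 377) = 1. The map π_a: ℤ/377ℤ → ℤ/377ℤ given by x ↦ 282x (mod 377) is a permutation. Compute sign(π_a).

-1

Start at x=66: 66 → 139 → 367 → 196 → 230 → 16 → 365 → … (one orbit).
π_282 has 10 disjoint cycles with lengths [84, 84, 84, 84, 28, 3, 3, 3, 3, 1] on {0,…,376}.
sign(π) = (−1)^{n − #cycles} = (−1)^{377−10} = (−1)^367 = -1.
(282|377)_J = -1 (Zolotarev's lemma cross-check).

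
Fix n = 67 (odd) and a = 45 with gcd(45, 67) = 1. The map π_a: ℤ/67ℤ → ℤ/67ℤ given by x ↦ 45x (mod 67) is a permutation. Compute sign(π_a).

-1

Orbit of 62 under x↦45x: [62, 43, 59, 42, 14, 27, 9]… (length divides ord_67(45)).
The orbit structure of x ↦ 45x mod 67: 4 orbits of sizes [22, 22, 22, 1].
n − c = 67 − 4 = 63; sign = (−1)^63 = -1.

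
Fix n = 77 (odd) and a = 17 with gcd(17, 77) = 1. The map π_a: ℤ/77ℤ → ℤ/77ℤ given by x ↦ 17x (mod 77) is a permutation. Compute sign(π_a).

Orbit of 9 under x↦17x: [9, 76, 60, 19, 15, 24, 23]… (length divides ord_77(17)).
π_17 has 5 disjoint cycles with lengths [30, 30, 10, 6, 1] on {0,…,76}.
77 − 5 = 72 transpositions; sign(π) = (−1)^72 = +1.

+1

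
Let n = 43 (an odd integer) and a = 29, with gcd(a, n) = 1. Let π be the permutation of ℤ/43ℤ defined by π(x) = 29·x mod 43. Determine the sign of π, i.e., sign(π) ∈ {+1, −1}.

Start at x=41: 41 → 28 → 38 → 27 → 9 → 3 → 1 → … (one orbit).
π_29 has 2 disjoint cycles with lengths [42, 1] on {0,…,42}.
sign(π) = (−1)^{n − #cycles} = (−1)^{43−2} = (−1)^41 = -1.
Check: (29/43) = -1 by Zolotarev.

-1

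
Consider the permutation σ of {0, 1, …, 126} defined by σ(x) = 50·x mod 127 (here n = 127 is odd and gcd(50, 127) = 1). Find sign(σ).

Orbit of 38 under x↦50x: [38, 122, 4, 73, 94, 1, 50]… (length divides ord_127(50)).
Cycle type of π: 21×6 + 1; total 7 cycles.
Σ(ℓ_i−1) = 127−7 = 120; sign = (−1)^120 = +1.
Check: (50/127) = +1 by Zolotarev.

+1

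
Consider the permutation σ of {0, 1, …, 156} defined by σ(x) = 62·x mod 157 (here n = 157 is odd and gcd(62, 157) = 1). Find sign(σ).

Start at x=124: 124 → 152 → 4 → 91 → 147 → 8 → 25 → … (one orbit).
The orbit structure of x ↦ 62x mod 157: 2 orbits of sizes [156, 1].
Σ(ℓ_i−1) = 157−2 = 155; sign = (−1)^155 = -1.

-1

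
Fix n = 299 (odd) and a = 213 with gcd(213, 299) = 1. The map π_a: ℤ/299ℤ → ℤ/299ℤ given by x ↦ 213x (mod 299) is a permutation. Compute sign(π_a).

-1

Trace 12: π^k(12) = [12, 164, 248, 200, 142, 47, 144] for k=0..6.
π_213 has 12 disjoint cycles with lengths [44, 44, 44, 44, 44, 44, 11, 11, 4, 4, 4, 1] on {0,…,298}.
With 12 cycles on 299 points, sign = (−1)^{299−12} = -1.
Via Zolotarev, sign(π_{213}) = (213|299) = -1.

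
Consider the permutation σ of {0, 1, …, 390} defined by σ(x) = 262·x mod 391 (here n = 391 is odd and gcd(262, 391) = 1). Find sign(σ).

-1

Orbit of 58 under x↦262x: [58, 338, 190, 123, 164, 349, 335]… (length divides ord_391(262)).
The orbit structure of x ↦ 262x mod 391: 6 orbits of sizes [176, 176, 16, 11, 11, 1].
Σ(ℓ_i−1) = 391−6 = 385; sign = (−1)^385 = -1.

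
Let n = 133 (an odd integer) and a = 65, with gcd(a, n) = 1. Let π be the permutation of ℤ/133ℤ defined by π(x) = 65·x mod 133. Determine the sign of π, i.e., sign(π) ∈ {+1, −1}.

-1

Trace 65: π^k(65) = [65, 102, 113, 30, 88, 1] for k=0..5.
Decompose π into cycles: lengths [6, 6, 6, 6, 6, 6, 6, 6, 6, 6, 6, 6, 6, 6, 6, 6, 6, 6, 6, 6, 6, 3, 3, 1] (24 cycles, including the fixed point 0).
Σ(ℓ_i−1) = 133−24 = 109; sign = (−1)^109 = -1.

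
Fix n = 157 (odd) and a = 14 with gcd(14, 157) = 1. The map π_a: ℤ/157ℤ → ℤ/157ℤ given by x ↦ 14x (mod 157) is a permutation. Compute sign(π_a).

+1

Orbit of 75 under x↦14x: [75, 108, 99, 130, 93, 46, 16]… (length divides ord_157(14)).
13 cycles of lengths [13, 13, 13, 13, 13, 13, 13, 13, 13, 13, 13, 13, 1].
sign(π) = (−1)^{n − #cycles} = (−1)^{157−13} = (−1)^144 = +1.
Zolotarev: (14|157) = +1, matching the cycle-count sign.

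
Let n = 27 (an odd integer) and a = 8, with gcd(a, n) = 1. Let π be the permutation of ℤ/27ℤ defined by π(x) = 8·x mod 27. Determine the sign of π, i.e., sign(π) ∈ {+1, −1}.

Orbit of 19 under x↦8x: [19, 17, 1, 8, 10, 26]… (length divides ord_27(8)).
8 cycles of lengths [6, 6, 6, 2, 2, 2, 2, 1].
n − c = 27 − 8 = 19; sign = (−1)^19 = -1.

-1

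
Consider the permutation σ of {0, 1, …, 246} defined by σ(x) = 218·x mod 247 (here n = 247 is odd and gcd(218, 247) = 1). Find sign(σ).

Orbit of 120 under x↦218x: [120, 225, 144, 23, 74, 77, 237]… (length divides ord_247(218)).
17 cycles of lengths [18, 18, 18, 18, 18, 18, 18, 18, 18, 18, 18, 18, 9, 9, 6, 6, 1].
17 cycles on 247: each ℓ→(−1)^(ℓ−1), product (−1)^230 = +1.
Zolotarev: (218|247) = +1, matching the cycle-count sign.

+1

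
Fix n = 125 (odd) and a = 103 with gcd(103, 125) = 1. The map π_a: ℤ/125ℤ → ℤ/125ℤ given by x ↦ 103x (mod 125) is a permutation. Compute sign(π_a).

Start at x=39: 39 → 17 → 1 → 103 → 109 → 102 → 6 → … (one orbit).
Cycle type of π: 100 + 20 + 4 + 1; total 4 cycles.
n − c = 125 − 4 = 121; sign = (−1)^121 = -1.
(103|125)_J = -1 (Zolotarev's lemma cross-check).

-1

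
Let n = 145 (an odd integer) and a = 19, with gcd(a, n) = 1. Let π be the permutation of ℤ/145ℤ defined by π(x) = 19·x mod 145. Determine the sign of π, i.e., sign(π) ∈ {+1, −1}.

Orbit of 79 under x↦19x: [79, 51, 99, 141, 69, 6, 114]… (length divides ord_145(19)).
Decompose π into cycles: lengths [28, 28, 28, 28, 28, 2, 2, 1] (8 cycles, including the fixed point 0).
n − c = 145 − 8 = 137; sign = (−1)^137 = -1.

-1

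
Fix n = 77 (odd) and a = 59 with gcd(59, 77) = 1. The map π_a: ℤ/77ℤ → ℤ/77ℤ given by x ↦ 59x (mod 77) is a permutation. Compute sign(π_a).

-1

Trace 38: π^k(38) = [38, 9, 69, 67, 26, 71, 31] for k=0..6.
The orbit structure of x ↦ 59x mod 77: 6 orbits of sizes [30, 30, 6, 5, 5, 1].
6 cycles on 77: each ℓ→(−1)^(ℓ−1), product (−1)^71 = -1.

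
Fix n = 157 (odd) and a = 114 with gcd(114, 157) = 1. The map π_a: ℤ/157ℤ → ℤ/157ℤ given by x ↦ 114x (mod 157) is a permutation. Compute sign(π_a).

Orbit of 156 under x↦114x: [156, 43, 35, 65, 31, 80, 14]… (length divides ord_157(114)).
The orbit structure of x ↦ 114x mod 157: 2 orbits of sizes [156, 1].
With 2 cycles on 157 points, sign = (−1)^{157−2} = -1.

-1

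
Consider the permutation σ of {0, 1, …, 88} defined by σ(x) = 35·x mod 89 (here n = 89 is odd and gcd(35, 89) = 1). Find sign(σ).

-1

Trace 7: π^k(7) = [7, 67, 31, 17, 61, 88, 54] for k=0..6.
Cycle type of π: 88 + 1; total 2 cycles.
sign(π) = (−1)^{n − #cycles} = (−1)^{89−2} = (−1)^87 = -1.
Zolotarev: (35|89) = -1, matching the cycle-count sign.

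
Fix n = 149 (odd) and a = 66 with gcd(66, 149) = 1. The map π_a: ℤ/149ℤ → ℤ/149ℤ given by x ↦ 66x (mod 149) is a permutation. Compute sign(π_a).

-1

Trace 131: π^k(131) = [131, 4, 115, 140, 2, 132, 70] for k=0..6.
Cycle type of π: 148 + 1; total 2 cycles.
n − c = 149 − 2 = 147; sign = (−1)^147 = -1.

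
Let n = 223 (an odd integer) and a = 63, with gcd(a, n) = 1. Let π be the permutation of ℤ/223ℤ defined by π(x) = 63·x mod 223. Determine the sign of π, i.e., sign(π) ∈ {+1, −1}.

+1

Trace 133: π^k(133) = [133, 128, 36, 38, 164, 74, 202] for k=0..6.
3 cycles of lengths [111, 111, 1].
Σ(ℓ_i−1) = 223−3 = 220; sign = (−1)^220 = +1.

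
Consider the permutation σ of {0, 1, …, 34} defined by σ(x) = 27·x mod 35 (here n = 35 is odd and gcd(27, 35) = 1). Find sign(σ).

Orbit of 27 under x↦27x: [27, 29, 13, 1]… (length divides ord_35(27)).
π_27 has 11 disjoint cycles with lengths [4, 4, 4, 4, 4, 4, 4, 2, 2, 2, 1] on {0,…,34}.
35 − 11 = 24 transpositions; sign(π) = (−1)^24 = +1.
The Jacobi symbol (27|35) = +1 (Zolotarev) agrees.

+1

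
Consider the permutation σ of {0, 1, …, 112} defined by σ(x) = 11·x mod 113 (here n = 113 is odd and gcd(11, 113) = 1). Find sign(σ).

Trace 22: π^k(22) = [22, 16, 63, 15, 52, 7, 77] for k=0..6.
Cycle lengths of π_11 on ℤ/113ℤ: [56, 56, 1]; 3 cycles in total.
With 3 cycles on 113 points, sign = (−1)^{113−3} = +1.
Via Zolotarev, sign(π_{11}) = (11|113) = +1.

+1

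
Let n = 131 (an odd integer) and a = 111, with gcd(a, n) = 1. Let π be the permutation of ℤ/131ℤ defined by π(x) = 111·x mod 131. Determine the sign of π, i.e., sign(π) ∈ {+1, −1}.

Trace 116: π^k(116) = [116, 38, 26, 4, 51, 28, 95] for k=0..6.
π_111 has 2 disjoint cycles with lengths [130, 1] on {0,…,130}.
sign(π) = (−1)^{n − #cycles} = (−1)^{131−2} = (−1)^129 = -1.

-1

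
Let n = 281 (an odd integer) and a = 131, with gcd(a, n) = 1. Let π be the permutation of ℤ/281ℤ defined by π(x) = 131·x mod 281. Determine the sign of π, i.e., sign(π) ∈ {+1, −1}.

Trace 59: π^k(59) = [59, 142, 56, 30, 277, 38, 201] for k=0..6.
Cycle lengths of π_131 on ℤ/281ℤ: [280, 1]; 2 cycles in total.
Σ(ℓ_i−1) = 281−2 = 279; sign = (−1)^279 = -1.
The Jacobi symbol (131|281) = -1 (Zolotarev) agrees.

-1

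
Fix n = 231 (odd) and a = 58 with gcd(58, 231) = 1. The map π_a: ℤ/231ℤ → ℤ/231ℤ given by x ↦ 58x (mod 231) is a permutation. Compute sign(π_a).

+1

Trace 163: π^k(163) = [163, 214, 169, 100, 25, 64, 16] for k=0..6.
The orbit structure of x ↦ 58x mod 231: 27 orbits of sizes [15, 15, 15, 15, 15, 15, 15, 15, 15, 15, 15, 15, 5, 5, 5, 5, 5, 5, 3, 3, 3, 3, 3, 3, 1, 1, 1].
n − c = 231 − 27 = 204; sign = (−1)^204 = +1.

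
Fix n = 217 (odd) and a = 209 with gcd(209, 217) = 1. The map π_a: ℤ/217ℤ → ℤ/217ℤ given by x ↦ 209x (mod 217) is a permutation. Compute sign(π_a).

+1

Orbit of 190 under x↦209x: [190, 216, 8, 153, 78, 27, 1]… (length divides ord_217(209)).
25 cycles of lengths [10, 10, 10, 10, 10, 10, 10, 10, 10, 10, 10, 10, 10, 10, 10, 10, 10, 10, 10, 10, 10, 2, 2, 2, 1].
n − c = 217 − 25 = 192; sign = (−1)^192 = +1.
(209|217)_J = +1 (Zolotarev's lemma cross-check).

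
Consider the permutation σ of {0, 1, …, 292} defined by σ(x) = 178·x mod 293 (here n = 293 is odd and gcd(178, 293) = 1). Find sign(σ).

Orbit of 284 under x↦178x: [284, 156, 226, 87, 250, 257, 38]… (length divides ord_293(178)).
Cycle type of π: 146×2 + 1; total 3 cycles.
n − c = 293 − 3 = 290; sign = (−1)^290 = +1.

+1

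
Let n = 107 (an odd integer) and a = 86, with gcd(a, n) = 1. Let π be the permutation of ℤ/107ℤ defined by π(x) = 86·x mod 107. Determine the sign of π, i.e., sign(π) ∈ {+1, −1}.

Orbit of 42 under x↦86x: [42, 81, 11, 90, 36, 100, 40]… (length divides ord_107(86)).
π_86 has 3 disjoint cycles with lengths [53, 53, 1] on {0,…,106}.
Σ(ℓ_i−1) = 107−3 = 104; sign = (−1)^104 = +1.

+1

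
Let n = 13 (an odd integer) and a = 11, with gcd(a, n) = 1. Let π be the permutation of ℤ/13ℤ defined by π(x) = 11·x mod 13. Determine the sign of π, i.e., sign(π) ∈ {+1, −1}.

-1

Start at x=12: 12 → 2 → 9 → 8 → 10 → 6 → 1 → … (one orbit).
π_11 has 2 disjoint cycles with lengths [12, 1] on {0,…,12}.
With 2 cycles on 13 points, sign = (−1)^{13−2} = -1.
Zolotarev: (11|13) = -1, matching the cycle-count sign.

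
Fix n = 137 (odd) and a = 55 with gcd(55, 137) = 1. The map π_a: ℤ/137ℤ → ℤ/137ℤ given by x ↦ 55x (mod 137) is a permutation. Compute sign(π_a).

Orbit of 85 under x↦55x: [85, 17, 113, 50, 10, 2, 110]… (length divides ord_137(55)).
2 cycles of lengths [136, 1].
n − c = 137 − 2 = 135; sign = (−1)^135 = -1.
Check: (55/137) = -1 by Zolotarev.

-1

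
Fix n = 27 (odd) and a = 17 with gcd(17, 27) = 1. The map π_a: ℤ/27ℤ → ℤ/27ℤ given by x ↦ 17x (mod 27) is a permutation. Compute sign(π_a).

-1

Trace 8: π^k(8) = [8, 1, 17, 19, 26, 10] for k=0..5.
π_17 has 8 disjoint cycles with lengths [6, 6, 6, 2, 2, 2, 2, 1] on {0,…,26}.
n − c = 27 − 8 = 19; sign = (−1)^19 = -1.
The Jacobi symbol (17|27) = -1 (Zolotarev) agrees.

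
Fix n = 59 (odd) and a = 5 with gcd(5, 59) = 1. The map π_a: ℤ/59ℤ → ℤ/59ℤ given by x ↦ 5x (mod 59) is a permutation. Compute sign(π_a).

Start at x=35: 35 → 57 → 49 → 9 → 45 → 48 → 4 → … (one orbit).
π_5 has 3 disjoint cycles with lengths [29, 29, 1] on {0,…,58}.
With 3 cycles on 59 points, sign = (−1)^{59−3} = +1.
Via Zolotarev, sign(π_{5}) = (5|59) = +1.

+1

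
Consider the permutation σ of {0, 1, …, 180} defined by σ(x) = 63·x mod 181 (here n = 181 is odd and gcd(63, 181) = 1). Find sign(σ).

-1

Orbit of 170 under x↦63x: [170, 31, 143, 140, 132, 171, 94]… (length divides ord_181(63)).
π_63 has 2 disjoint cycles with lengths [180, 1] on {0,…,180}.
181 − 2 = 179 transpositions; sign(π) = (−1)^179 = -1.
The Jacobi symbol (63|181) = -1 (Zolotarev) agrees.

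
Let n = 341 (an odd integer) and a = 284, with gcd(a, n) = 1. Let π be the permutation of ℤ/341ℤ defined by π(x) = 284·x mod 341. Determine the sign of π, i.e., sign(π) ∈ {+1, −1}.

Start at x=273: 273 → 125 → 36 → 335 → 1 → 284 → 180 → … (one orbit).
π_284 has 33 disjoint cycles with lengths [15, 15, 15, 15, 15, 15, 15, 15, 15, 15, 15, 15, 15, 15, 15, 15, 15, 15, 15, 15, 5, 5, 3, 3, 3, 3, 3, 3, 3, 3, 3, 3, 1] on {0,…,340}.
n − c = 341 − 33 = 308; sign = (−1)^308 = +1.
Zolotarev: (284|341) = +1, matching the cycle-count sign.

+1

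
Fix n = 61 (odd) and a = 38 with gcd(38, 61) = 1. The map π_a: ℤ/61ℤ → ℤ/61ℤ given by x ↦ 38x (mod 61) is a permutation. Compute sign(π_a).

-1

Trace 41: π^k(41) = [41, 33, 34, 11, 52, 24, 58] for k=0..6.
4 cycles of lengths [20, 20, 20, 1].
4 cycles on 61: each ℓ→(−1)^(ℓ−1), product (−1)^57 = -1.
Check: (38/61) = -1 by Zolotarev.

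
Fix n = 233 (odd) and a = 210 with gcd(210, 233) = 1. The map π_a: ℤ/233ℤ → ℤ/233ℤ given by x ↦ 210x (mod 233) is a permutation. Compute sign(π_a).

+1

Orbit of 91 under x↦210x: [91, 4, 141, 19, 29, 32, 196]… (length divides ord_233(210)).
The orbit structure of x ↦ 210x mod 233: 5 orbits of sizes [58, 58, 58, 58, 1].
5 cycles on 233: each ℓ→(−1)^(ℓ−1), product (−1)^228 = +1.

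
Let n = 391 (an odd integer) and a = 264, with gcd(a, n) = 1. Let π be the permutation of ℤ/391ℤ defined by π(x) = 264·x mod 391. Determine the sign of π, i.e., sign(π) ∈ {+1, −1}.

Start at x=281: 281 → 285 → 168 → 169 → 42 → 140 → 206 → … (one orbit).
Cycle lengths of π_264 on ℤ/391ℤ: [88, 88, 88, 88, 22, 8, 8, 1]; 8 cycles in total.
391 − 8 = 383 transpositions; sign(π) = (−1)^383 = -1.

-1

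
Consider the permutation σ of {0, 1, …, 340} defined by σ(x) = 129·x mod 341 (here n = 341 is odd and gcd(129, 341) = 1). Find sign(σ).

Start at x=160: 160 → 180 → 32 → 36 → 211 → 280 → 315 → … (one orbit).
The orbit structure of x ↦ 129x mod 341: 22 orbits of sizes [30, 30, 30, 30, 30, 30, 30, 30, 30, 30, 10, 3, 3, 3, 3, 3, 3, 3, 3, 3, 3, 1].
22 cycles on 341: each ℓ→(−1)^(ℓ−1), product (−1)^319 = -1.
Via Zolotarev, sign(π_{129}) = (129|341) = -1.

-1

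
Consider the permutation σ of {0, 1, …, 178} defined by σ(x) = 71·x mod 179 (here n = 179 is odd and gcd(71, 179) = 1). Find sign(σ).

-1

Start at x=92: 92 → 88 → 162 → 46 → 44 → 81 → 23 → … (one orbit).
2 cycles of lengths [178, 1].
Σ(ℓ_i−1) = 179−2 = 177; sign = (−1)^177 = -1.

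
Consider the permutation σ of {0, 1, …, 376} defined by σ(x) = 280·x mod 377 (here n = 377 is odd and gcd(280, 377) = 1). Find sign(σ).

+1

Trace 200: π^k(200) = [200, 204, 193, 129, 305, 198, 21] for k=0..6.
7 cycles of lengths [84, 84, 84, 84, 28, 12, 1].
Σ(ℓ_i−1) = 377−7 = 370; sign = (−1)^370 = +1.
Zolotarev: (280|377) = +1, matching the cycle-count sign.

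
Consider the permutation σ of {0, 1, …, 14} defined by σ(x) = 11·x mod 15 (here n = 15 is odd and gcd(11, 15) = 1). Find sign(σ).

Orbit of 1 under x↦11x: [1, 11]… (length divides ord_15(11)).
10 cycles of lengths [2, 2, 2, 2, 2, 1, 1, 1, 1, 1].
n − c = 15 − 10 = 5; sign = (−1)^5 = -1.

-1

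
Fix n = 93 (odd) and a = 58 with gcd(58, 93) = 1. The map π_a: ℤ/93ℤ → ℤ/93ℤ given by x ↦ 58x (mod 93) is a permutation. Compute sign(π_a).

-1

Trace 16: π^k(16) = [16, 91, 70, 61, 4, 46, 64] for k=0..6.
Cycle lengths of π_58 on ℤ/93ℤ: [10, 10, 10, 10, 10, 10, 10, 10, 10, 1, 1, 1]; 12 cycles in total.
93 − 12 = 81 transpositions; sign(π) = (−1)^81 = -1.
Check: (58/93) = -1 by Zolotarev.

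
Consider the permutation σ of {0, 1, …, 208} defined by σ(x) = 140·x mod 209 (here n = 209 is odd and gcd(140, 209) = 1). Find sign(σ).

-1

Orbit of 26 under x↦140x: [26, 87, 58, 178, 49, 172, 45]… (length divides ord_209(140)).
14 cycles of lengths [30, 30, 30, 30, 30, 30, 10, 3, 3, 3, 3, 3, 3, 1].
14 cycles on 209: each ℓ→(−1)^(ℓ−1), product (−1)^195 = -1.
Zolotarev: (140|209) = -1, matching the cycle-count sign.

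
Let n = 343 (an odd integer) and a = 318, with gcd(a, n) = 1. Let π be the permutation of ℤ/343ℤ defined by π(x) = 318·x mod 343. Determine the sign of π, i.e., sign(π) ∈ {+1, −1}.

-1

Start at x=332: 332 → 275 → 328 → 32 → 229 → 106 → 94 → … (one orbit).
4 cycles of lengths [294, 42, 6, 1].
sign(π) = (−1)^{n − #cycles} = (−1)^{343−4} = (−1)^339 = -1.
The Jacobi symbol (318|343) = -1 (Zolotarev) agrees.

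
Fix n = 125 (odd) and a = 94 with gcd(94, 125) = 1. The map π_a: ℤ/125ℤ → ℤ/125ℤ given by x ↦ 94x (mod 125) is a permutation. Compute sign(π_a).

Start at x=96: 96 → 24 → 6 → 64 → 16 → 4 → 1 → … (one orbit).
Cycle lengths of π_94 on ℤ/125ℤ: [50, 50, 10, 10, 2, 2, 1]; 7 cycles in total.
125 − 7 = 118 transpositions; sign(π) = (−1)^118 = +1.
(94|125)_J = +1 (Zolotarev's lemma cross-check).

+1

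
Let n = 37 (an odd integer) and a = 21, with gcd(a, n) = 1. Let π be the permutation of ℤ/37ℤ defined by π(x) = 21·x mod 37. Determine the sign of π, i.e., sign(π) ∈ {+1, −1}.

+1

Orbit of 7 under x↦21x: [7, 36, 16, 3, 26, 28, 33]… (length divides ord_37(21)).
Cycle type of π: 18×2 + 1; total 3 cycles.
With 3 cycles on 37 points, sign = (−1)^{37−3} = +1.
The Jacobi symbol (21|37) = +1 (Zolotarev) agrees.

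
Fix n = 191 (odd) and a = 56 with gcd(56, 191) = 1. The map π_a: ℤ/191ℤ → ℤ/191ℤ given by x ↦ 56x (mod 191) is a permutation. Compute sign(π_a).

-1

Orbit of 171 under x↦56x: [171, 26, 119, 170, 161, 39, 83]… (length divides ord_191(56)).
Cycle lengths of π_56 on ℤ/191ℤ: [190, 1]; 2 cycles in total.
191 − 2 = 189 transpositions; sign(π) = (−1)^189 = -1.
Zolotarev: (56|191) = -1, matching the cycle-count sign.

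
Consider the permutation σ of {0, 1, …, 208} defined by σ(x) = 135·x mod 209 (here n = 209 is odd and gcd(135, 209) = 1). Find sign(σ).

-1

Orbit of 104 under x↦135x: [104, 37, 188, 91, 163, 60, 158]… (length divides ord_209(135)).
Cycle lengths of π_135 on ℤ/209ℤ: [90, 90, 18, 5, 5, 1]; 6 cycles in total.
6 cycles on 209: each ℓ→(−1)^(ℓ−1), product (−1)^203 = -1.
(135|209)_J = -1 (Zolotarev's lemma cross-check).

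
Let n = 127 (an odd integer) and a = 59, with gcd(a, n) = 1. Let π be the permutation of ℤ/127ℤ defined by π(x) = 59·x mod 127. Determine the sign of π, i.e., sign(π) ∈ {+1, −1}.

-1

Start at x=105: 105 → 99 → 126 → 68 → 75 → 107 → 90 → … (one orbit).
Cycle type of π: 18×7 + 1; total 8 cycles.
Σ(ℓ_i−1) = 127−8 = 119; sign = (−1)^119 = -1.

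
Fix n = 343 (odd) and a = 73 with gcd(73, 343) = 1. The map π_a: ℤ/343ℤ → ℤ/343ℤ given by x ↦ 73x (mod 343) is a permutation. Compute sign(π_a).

-1

Start at x=6: 6 → 95 → 75 → 330 → 80 → 9 → 314 → … (one orbit).
The orbit structure of x ↦ 73x mod 343: 4 orbits of sizes [294, 42, 6, 1].
4 cycles on 343: each ℓ→(−1)^(ℓ−1), product (−1)^339 = -1.
The Jacobi symbol (73|343) = -1 (Zolotarev) agrees.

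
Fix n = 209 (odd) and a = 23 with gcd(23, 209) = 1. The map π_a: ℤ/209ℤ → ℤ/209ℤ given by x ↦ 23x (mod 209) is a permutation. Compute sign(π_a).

+1

Trace 100: π^k(100) = [100, 1, 23, 111, 45, 199, 188] for k=0..6.
Decompose π into cycles: lengths [9, 9, 9, 9, 9, 9, 9, 9, 9, 9, 9, 9, 9, 9, 9, 9, 9, 9, 9, 9, 9, 9, 1, 1, 1, 1, 1, 1, 1, 1, 1, 1, 1] (33 cycles, including the fixed point 0).
n − c = 209 − 33 = 176; sign = (−1)^176 = +1.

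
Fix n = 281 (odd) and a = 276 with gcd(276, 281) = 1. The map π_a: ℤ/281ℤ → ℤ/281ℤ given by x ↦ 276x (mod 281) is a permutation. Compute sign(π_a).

+1

Start at x=53: 53 → 16 → 201 → 119 → 248 → 165 → 18 → … (one orbit).
π_276 has 3 disjoint cycles with lengths [140, 140, 1] on {0,…,280}.
281 − 3 = 278 transpositions; sign(π) = (−1)^278 = +1.
The Jacobi symbol (276|281) = +1 (Zolotarev) agrees.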